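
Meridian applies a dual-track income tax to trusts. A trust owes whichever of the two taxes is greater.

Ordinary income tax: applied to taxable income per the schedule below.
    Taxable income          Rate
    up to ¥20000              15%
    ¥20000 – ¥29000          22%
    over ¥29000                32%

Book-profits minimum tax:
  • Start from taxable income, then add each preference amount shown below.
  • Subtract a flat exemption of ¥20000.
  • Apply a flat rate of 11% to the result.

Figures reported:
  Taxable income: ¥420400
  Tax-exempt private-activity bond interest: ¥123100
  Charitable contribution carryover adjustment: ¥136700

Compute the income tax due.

Ordinary income tax:
  ¥20000 × 15% = ¥3000
  ¥9000 × 22% = ¥1980
  ¥391400 × 32% = ¥125248
  → ¥130228

Book-profits minimum tax:
  Adjusted income: ¥420400 + ¥123100 + ¥136700 = ¥680200
  Less exemption ¥20000 → base ¥660200
  ¥660200 × 11% = ¥72622

¥130228 > ¥72622, so the ordinary income tax governs.

¥130228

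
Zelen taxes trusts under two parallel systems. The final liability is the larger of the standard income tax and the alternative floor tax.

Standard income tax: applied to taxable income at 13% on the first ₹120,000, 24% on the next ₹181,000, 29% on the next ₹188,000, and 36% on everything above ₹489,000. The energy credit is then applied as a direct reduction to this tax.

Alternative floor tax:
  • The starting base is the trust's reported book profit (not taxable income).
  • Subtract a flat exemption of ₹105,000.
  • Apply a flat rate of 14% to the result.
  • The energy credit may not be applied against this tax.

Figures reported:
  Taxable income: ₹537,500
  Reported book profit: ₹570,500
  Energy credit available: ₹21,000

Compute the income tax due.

Alternative floor tax:
  Base (reported book profit): ₹570,500
  Less exemption ₹105,000 → base ₹465,500
  ₹465,500 × 14% = ₹65,170

Standard income tax:
  ₹120,000 × 13% = ₹15,600
  ₹181,000 × 24% = ₹43,440
  ₹188,000 × 29% = ₹54,520
  ₹48,500 × 36% = ₹17,460
  → ₹131,020
  Less energy credit ₹21,000 → ₹110,020

₹110,020 > ₹65,170, so the standard income tax governs.

₹110,020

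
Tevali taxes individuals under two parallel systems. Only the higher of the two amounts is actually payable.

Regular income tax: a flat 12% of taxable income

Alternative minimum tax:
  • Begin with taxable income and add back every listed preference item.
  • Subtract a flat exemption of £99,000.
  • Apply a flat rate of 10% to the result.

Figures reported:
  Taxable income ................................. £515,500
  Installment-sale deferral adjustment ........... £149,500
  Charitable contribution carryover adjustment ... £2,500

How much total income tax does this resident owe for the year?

Regular income tax:
  £515,500 × 12% = £61,860

Alternative minimum tax:
  Adjusted income: £515,500 + £149,500 + £2,500 = £667,500
  Less exemption £99,000 → base £568,500
  £568,500 × 10% = £56,850

£61,860 > £56,850, so the regular income tax governs.

£61,860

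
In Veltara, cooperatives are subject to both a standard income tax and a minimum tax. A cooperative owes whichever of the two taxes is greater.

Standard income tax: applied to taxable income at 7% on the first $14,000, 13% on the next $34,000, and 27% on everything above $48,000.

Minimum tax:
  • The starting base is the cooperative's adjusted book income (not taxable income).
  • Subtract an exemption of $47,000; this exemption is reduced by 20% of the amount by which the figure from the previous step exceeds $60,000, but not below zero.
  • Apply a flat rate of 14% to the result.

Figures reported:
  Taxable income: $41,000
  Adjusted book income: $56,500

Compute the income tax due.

$4,490

Minimum tax:
  Base (adjusted book income): $56,500
  Exemption: $56,500 ≤ $60,000, so full $47,000 applies
  Base: $56,500 − $47,000 = $9,500
  $9,500 × 14% = $1,330

Standard income tax:
  $14,000 × 7% = $980
  $27,000 × 13% = $3,510
  → $4,490

$4,490 > $1,330, so the standard income tax governs.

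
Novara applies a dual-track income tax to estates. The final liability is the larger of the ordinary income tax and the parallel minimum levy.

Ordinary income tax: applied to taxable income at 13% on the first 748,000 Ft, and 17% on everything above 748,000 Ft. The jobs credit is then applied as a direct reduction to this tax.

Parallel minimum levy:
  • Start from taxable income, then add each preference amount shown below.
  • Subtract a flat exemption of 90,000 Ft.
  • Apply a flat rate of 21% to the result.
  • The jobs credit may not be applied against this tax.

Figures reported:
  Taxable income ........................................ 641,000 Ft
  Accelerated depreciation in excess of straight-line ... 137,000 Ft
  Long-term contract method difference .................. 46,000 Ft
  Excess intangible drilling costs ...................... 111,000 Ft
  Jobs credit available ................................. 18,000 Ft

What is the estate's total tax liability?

Ordinary income tax:
  641,000 Ft × 13% = 83,330 Ft
  Less jobs credit 18,000 Ft → 65,330 Ft

Parallel minimum levy:
  Adjusted income: 641,000 Ft + 137,000 Ft + 46,000 Ft + 111,000 Ft = 935,000 Ft
  Less exemption 90,000 Ft → base 845,000 Ft
  845,000 Ft × 21% = 177,450 Ft

177,450 Ft > 65,330 Ft, so the parallel minimum levy is the binding amount.

177,450 Ft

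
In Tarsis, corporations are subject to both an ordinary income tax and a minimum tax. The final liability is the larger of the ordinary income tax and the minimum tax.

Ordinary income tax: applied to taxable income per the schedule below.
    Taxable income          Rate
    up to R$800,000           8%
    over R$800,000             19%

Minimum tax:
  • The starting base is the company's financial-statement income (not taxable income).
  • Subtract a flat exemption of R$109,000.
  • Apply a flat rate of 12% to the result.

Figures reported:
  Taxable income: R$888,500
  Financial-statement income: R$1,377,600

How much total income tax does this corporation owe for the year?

Minimum tax:
  Base (financial-statement income): R$1,377,600
  Less exemption R$109,000 → base R$1,268,600
  R$1,268,600 × 12% = R$152,232

Ordinary income tax:
  R$800,000 × 8% = R$64,000
  R$88,500 × 19% = R$16,815
  → R$80,815

R$152,232 > R$80,815, so the minimum tax is the binding amount.

R$152,232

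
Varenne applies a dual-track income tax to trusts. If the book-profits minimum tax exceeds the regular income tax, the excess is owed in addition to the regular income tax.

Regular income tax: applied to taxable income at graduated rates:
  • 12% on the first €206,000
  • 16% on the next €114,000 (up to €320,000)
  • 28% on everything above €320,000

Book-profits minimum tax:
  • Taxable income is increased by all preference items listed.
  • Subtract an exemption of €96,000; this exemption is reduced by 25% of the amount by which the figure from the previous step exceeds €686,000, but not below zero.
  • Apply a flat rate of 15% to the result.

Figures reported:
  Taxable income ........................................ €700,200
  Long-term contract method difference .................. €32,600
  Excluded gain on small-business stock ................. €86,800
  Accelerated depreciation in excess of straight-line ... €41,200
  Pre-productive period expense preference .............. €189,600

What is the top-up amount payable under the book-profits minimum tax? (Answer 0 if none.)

Book-profits minimum tax:
  Adjusted income: €700,200 + €32,600 + €86,800 + €41,200 + €189,600 = €1,050,400
  Exemption: €96,000 − 25% × (€1,050,400 − €686,000) = €96,000 − €91,100 = €4,900
  Base: €1,050,400 − €4,900 = €1,045,500
  €1,045,500 × 15% = €156,825

Regular income tax:
  €206,000 × 12% = €24,720
  €114,000 × 16% = €18,240
  €380,200 × 28% = €106,456
  → €149,416

Excess of book-profits minimum tax over regular income tax: €156,825 − €149,416 = €7,409.

€7,409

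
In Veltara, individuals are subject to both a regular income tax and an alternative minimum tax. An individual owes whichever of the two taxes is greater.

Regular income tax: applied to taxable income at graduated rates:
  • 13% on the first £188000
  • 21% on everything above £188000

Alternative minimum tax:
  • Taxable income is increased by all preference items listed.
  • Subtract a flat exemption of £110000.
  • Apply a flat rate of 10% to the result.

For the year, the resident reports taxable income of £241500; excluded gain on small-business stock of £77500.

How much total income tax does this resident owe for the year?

£35675

Regular income tax:
  £188000 × 13% = £24440
  £53500 × 21% = £11235
  → £35675

Alternative minimum tax:
  Adjusted income: £241500 + £77500 = £319000
  Less exemption £110000 → base £209000
  £209000 × 10% = £20900

£35675 > £20900, so the regular income tax governs.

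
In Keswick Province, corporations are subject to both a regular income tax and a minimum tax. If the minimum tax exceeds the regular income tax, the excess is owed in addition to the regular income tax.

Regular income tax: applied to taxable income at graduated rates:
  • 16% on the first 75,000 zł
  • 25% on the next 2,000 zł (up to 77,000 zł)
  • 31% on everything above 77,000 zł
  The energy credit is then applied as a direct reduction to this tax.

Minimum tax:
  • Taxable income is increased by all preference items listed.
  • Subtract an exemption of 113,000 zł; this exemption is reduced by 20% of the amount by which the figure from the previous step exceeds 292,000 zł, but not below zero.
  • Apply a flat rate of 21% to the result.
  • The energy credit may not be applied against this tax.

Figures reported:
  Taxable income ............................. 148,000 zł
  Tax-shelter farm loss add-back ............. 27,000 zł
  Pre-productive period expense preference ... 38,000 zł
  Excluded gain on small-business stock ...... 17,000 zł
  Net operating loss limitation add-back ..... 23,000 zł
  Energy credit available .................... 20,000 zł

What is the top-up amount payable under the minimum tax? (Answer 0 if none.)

Regular income tax:
  75,000 zł × 16% = 12,000 zł
  2,000 zł × 25% = 500 zł
  71,000 zł × 31% = 22,010 zł
  → 34,510 zł
  Less energy credit 20,000 zł → 14,510 zł

Minimum tax:
  Adjusted income: 148,000 zł + 27,000 zł + 38,000 zł + 17,000 zł + 23,000 zł = 253,000 zł
  Exemption: 253,000 zł ≤ 292,000 zł, so full 113,000 zł applies
  Base: 253,000 zł − 113,000 zł = 140,000 zł
  140,000 zł × 21% = 29,400 zł

Excess of minimum tax over regular income tax: 29,400 zł − 14,510 zł = 14,890 zł.

14,890 zł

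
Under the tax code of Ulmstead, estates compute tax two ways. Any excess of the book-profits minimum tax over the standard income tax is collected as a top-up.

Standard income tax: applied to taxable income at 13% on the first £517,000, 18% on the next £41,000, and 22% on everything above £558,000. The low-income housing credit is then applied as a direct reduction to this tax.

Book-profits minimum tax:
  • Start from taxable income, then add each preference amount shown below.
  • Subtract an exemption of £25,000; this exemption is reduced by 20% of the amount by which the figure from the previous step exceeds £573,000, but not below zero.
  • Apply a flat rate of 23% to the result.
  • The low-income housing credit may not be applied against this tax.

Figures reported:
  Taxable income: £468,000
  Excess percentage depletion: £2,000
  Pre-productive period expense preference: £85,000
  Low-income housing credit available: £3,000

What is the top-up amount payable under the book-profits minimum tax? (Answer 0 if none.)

£64,060

Standard income tax:
  £468,000 × 13% = £60,840
  Less low-income housing credit £3,000 → £57,840

Book-profits minimum tax:
  Adjusted income: £468,000 + £2,000 + £85,000 = £555,000
  Exemption: £555,000 ≤ £573,000, so full £25,000 applies
  Base: £555,000 − £25,000 = £530,000
  £530,000 × 23% = £121,900

Excess of book-profits minimum tax over standard income tax: £121,900 − £57,840 = £64,060.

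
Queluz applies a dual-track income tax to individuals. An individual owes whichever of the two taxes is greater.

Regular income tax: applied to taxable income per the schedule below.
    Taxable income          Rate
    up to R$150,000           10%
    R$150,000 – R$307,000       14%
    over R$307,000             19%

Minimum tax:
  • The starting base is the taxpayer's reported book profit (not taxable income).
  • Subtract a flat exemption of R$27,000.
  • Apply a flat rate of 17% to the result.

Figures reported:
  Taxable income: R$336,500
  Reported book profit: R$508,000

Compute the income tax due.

R$81,770

Regular income tax:
  R$150,000 × 10% = R$15,000
  R$157,000 × 14% = R$21,980
  R$29,500 × 19% = R$5,605
  → R$42,585

Minimum tax:
  Base (reported book profit): R$508,000
  Less exemption R$27,000 → base R$481,000
  R$481,000 × 17% = R$81,770

R$81,770 > R$42,585, so the minimum tax is the binding amount.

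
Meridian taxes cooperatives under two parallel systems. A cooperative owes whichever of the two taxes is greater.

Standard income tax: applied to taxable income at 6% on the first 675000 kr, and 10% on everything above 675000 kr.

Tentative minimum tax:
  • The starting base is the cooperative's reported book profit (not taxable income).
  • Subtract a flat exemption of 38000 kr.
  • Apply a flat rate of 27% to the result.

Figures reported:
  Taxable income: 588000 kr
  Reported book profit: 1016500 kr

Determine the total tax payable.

Standard income tax:
  588000 kr × 6% = 35280 kr

Tentative minimum tax:
  Base (reported book profit): 1016500 kr
  Less exemption 38000 kr → base 978500 kr
  978500 kr × 27% = 264195 kr

264195 kr > 35280 kr, so the tentative minimum tax is the binding amount.

264195 kr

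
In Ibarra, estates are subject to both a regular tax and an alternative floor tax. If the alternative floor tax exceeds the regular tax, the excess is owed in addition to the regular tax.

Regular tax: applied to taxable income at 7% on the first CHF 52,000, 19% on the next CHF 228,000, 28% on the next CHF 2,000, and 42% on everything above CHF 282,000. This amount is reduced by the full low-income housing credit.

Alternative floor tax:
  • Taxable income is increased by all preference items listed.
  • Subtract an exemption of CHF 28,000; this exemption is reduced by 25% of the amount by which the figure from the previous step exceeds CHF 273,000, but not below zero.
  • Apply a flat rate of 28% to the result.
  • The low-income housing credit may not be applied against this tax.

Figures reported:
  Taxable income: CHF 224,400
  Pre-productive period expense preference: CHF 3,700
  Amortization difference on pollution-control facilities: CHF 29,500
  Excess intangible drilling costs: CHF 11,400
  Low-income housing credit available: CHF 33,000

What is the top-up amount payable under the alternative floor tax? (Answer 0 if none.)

Regular tax:
  CHF 52,000 × 7% = CHF 3,640
  CHF 172,400 × 19% = CHF 32,756
  → CHF 36,396
  Less low-income housing credit CHF 33,000 → CHF 3,396

Alternative floor tax:
  Adjusted income: CHF 224,400 + CHF 3,700 + CHF 29,500 + CHF 11,400 = CHF 269,000
  Exemption: CHF 269,000 ≤ CHF 273,000, so full CHF 28,000 applies
  Base: CHF 269,000 − CHF 28,000 = CHF 241,000
  CHF 241,000 × 28% = CHF 67,480

Excess of alternative floor tax over regular tax: CHF 67,480 − CHF 3,396 = CHF 64,084.

CHF 64,084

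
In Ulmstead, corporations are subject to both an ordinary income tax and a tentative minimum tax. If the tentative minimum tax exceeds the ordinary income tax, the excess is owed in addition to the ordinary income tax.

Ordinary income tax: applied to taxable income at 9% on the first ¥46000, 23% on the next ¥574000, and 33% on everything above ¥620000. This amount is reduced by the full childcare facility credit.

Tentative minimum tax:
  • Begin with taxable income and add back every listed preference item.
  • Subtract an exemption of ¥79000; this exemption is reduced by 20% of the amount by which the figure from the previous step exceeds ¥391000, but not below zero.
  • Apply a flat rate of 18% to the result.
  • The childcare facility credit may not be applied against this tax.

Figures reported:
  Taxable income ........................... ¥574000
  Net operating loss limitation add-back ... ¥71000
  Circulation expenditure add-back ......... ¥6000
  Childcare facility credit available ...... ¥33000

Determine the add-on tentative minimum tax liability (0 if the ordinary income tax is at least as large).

Tentative minimum tax:
  Adjusted income: ¥574000 + ¥71000 + ¥6000 = ¥651000
  Exemption: ¥79000 − 20% × (¥651000 − ¥391000) = ¥79000 − ¥52000 = ¥27000
  Base: ¥651000 − ¥27000 = ¥624000
  ¥624000 × 18% = ¥112320

Ordinary income tax:
  ¥46000 × 9% = ¥4140
  ¥528000 × 23% = ¥121440
  → ¥125580
  Less childcare facility credit ¥33000 → ¥92580

Excess of tentative minimum tax over ordinary income tax: ¥112320 − ¥92580 = ¥19740.

¥19740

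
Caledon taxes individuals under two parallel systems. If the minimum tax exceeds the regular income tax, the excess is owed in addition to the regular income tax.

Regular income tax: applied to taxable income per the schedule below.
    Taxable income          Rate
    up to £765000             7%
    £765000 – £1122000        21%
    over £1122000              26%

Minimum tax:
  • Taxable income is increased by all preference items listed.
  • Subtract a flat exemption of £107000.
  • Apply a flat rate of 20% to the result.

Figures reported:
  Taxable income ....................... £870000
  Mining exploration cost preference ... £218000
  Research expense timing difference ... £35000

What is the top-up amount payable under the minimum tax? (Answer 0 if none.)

£127600

Minimum tax:
  Adjusted income: £870000 + £218000 + £35000 = £1123000
  Less exemption £107000 → base £1016000
  £1016000 × 20% = £203200

Regular income tax:
  £765000 × 7% = £53550
  £105000 × 21% = £22050
  → £75600

Excess of minimum tax over regular income tax: £203200 − £75600 = £127600.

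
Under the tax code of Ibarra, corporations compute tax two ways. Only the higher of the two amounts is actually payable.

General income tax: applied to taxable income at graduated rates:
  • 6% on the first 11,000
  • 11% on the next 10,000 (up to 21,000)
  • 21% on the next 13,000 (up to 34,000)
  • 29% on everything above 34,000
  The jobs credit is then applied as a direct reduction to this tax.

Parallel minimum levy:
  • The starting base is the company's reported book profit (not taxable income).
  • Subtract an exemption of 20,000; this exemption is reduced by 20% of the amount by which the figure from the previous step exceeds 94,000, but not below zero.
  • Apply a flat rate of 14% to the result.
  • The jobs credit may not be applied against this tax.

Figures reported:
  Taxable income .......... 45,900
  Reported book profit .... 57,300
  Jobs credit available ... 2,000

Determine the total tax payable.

General income tax:
  11,000 × 6% = 660
  10,000 × 11% = 1,100
  13,000 × 21% = 2,730
  11,900 × 29% = 3,451
  → 7,941
  Less jobs credit 2,000 → 5,941

Parallel minimum levy:
  Base (reported book profit): 57,300
  Exemption: 57,300 ≤ 94,000, so full 20,000 applies
  Base: 57,300 − 20,000 = 37,300
  37,300 × 14% = 5,222

5,941 > 5,222, so the general income tax governs.

5,941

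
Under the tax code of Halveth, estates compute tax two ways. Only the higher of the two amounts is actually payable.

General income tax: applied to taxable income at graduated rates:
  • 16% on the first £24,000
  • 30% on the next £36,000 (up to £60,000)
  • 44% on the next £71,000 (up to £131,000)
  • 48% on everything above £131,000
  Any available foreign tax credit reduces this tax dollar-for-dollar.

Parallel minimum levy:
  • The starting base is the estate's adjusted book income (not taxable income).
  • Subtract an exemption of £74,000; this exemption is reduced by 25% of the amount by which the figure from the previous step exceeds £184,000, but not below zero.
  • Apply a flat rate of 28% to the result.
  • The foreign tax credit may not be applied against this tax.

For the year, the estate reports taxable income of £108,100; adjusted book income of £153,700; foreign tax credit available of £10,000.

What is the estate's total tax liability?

Parallel minimum levy:
  Base (adjusted book income): £153,700
  Exemption: £153,700 ≤ £184,000, so full £74,000 applies
  Base: £153,700 − £74,000 = £79,700
  £79,700 × 28% = £22,316

General income tax:
  £24,000 × 16% = £3,840
  £36,000 × 30% = £10,800
  £48,100 × 44% = £21,164
  → £35,804
  Less foreign tax credit £10,000 → £25,804

£25,804 > £22,316, so the general income tax governs.

£25,804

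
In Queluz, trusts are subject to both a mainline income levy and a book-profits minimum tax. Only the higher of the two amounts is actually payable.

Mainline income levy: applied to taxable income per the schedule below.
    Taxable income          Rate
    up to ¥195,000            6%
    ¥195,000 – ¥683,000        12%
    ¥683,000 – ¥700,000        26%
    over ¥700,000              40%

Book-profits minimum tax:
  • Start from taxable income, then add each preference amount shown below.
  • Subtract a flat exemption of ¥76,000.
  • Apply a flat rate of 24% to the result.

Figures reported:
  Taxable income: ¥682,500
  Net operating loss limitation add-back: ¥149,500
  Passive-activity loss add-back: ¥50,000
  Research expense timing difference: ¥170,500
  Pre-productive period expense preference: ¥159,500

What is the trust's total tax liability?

¥272,640

Mainline income levy:
  ¥195,000 × 6% = ¥11,700
  ¥487,500 × 12% = ¥58,500
  → ¥70,200

Book-profits minimum tax:
  Adjusted income: ¥682,500 + ¥149,500 + ¥50,000 + ¥170,500 + ¥159,500 = ¥1,212,000
  Less exemption ¥76,000 → base ¥1,136,000
  ¥1,136,000 × 24% = ¥272,640

¥272,640 > ¥70,200, so the book-profits minimum tax is the binding amount.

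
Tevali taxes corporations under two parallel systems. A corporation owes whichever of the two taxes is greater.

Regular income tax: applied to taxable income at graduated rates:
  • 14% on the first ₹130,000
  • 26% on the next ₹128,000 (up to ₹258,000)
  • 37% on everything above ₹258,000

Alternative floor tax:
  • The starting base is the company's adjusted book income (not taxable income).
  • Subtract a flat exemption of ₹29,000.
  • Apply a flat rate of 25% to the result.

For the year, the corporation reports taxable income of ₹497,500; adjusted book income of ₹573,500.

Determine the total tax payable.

Alternative floor tax:
  Base (adjusted book income): ₹573,500
  Less exemption ₹29,000 → base ₹544,500
  ₹544,500 × 25% = ₹136,125

Regular income tax:
  ₹130,000 × 14% = ₹18,200
  ₹128,000 × 26% = ₹33,280
  ₹239,500 × 37% = ₹88,615
  → ₹140,095

₹140,095 > ₹136,125, so the regular income tax governs.

₹140,095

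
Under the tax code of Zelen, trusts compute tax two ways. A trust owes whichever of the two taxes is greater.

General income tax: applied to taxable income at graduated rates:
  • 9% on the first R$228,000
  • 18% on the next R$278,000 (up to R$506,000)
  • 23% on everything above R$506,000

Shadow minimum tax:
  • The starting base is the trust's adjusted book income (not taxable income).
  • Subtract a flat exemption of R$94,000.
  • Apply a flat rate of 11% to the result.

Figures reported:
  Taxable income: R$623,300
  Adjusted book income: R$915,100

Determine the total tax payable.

General income tax:
  R$228,000 × 9% = R$20,520
  R$278,000 × 18% = R$50,040
  R$117,300 × 23% = R$26,979
  → R$97,539

Shadow minimum tax:
  Base (adjusted book income): R$915,100
  Less exemption R$94,000 → base R$821,100
  R$821,100 × 11% = R$90,321

R$97,539 > R$90,321, so the general income tax governs.

R$97,539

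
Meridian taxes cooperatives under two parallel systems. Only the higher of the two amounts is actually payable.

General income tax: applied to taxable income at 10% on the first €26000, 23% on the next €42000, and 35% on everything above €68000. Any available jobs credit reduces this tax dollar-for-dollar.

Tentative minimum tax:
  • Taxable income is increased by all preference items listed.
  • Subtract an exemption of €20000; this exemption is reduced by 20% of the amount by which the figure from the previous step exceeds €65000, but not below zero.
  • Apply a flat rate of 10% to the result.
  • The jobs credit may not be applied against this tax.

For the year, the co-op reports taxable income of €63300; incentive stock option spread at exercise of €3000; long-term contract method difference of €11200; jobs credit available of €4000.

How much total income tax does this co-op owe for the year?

€7179

Tentative minimum tax:
  Adjusted income: €63300 + €3000 + €11200 = €77500
  Exemption: €20000 − 20% × (€77500 − €65000) = €20000 − €2500 = €17500
  Base: €77500 − €17500 = €60000
  €60000 × 10% = €6000

General income tax:
  €26000 × 10% = €2600
  €37300 × 23% = €8579
  → €11179
  Less jobs credit €4000 → €7179

€7179 > €6000, so the general income tax governs.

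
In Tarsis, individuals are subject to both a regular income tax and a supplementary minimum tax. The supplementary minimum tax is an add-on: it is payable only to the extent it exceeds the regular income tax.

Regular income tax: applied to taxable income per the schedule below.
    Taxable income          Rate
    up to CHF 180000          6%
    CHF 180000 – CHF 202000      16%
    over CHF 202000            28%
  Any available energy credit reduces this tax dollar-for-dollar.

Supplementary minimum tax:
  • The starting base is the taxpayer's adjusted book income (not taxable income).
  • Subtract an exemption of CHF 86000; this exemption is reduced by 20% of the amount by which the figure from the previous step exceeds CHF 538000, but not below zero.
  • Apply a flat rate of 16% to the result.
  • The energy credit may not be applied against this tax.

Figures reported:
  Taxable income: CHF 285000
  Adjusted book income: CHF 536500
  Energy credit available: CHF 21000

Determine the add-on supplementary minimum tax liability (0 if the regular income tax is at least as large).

Regular income tax:
  CHF 180000 × 6% = CHF 10800
  CHF 22000 × 16% = CHF 3520
  CHF 83000 × 28% = CHF 23240
  → CHF 37560
  Less energy credit CHF 21000 → CHF 16560

Supplementary minimum tax:
  Base (adjusted book income): CHF 536500
  Exemption: CHF 536500 ≤ CHF 538000, so full CHF 86000 applies
  Base: CHF 536500 − CHF 86000 = CHF 450500
  CHF 450500 × 16% = CHF 72080

Excess of supplementary minimum tax over regular income tax: CHF 72080 − CHF 16560 = CHF 55520.

CHF 55520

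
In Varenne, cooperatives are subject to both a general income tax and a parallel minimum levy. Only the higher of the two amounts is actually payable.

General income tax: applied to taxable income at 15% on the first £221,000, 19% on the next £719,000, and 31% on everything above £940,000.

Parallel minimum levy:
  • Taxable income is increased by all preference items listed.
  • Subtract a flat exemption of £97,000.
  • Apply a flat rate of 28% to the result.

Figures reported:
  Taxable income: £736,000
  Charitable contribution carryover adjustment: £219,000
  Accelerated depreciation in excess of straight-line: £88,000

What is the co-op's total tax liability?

£264,880

General income tax:
  £221,000 × 15% = £33,150
  £515,000 × 19% = £97,850
  → £131,000

Parallel minimum levy:
  Adjusted income: £736,000 + £219,000 + £88,000 = £1,043,000
  Less exemption £97,000 → base £946,000
  £946,000 × 28% = £264,880

£264,880 > £131,000, so the parallel minimum levy is the binding amount.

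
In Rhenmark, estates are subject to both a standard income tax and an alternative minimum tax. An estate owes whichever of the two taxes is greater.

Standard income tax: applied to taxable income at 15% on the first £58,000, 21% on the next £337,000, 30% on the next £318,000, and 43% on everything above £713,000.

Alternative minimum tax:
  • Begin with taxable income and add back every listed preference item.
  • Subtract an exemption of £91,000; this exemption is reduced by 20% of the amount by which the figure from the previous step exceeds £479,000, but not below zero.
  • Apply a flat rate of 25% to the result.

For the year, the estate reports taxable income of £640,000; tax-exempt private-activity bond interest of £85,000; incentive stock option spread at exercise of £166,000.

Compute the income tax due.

Alternative minimum tax:
  Adjusted income: £640,000 + £85,000 + £166,000 = £891,000
  Exemption: £91,000 − 20% × (£891,000 − £479,000) = £91,000 − £82,400 = £8,600
  Base: £891,000 − £8,600 = £882,400
  £882,400 × 25% = £220,600

Standard income tax:
  £58,000 × 15% = £8,700
  £337,000 × 21% = £70,770
  £245,000 × 30% = £73,500
  → £152,970

£220,600 > £152,970, so the alternative minimum tax is the binding amount.

£220,600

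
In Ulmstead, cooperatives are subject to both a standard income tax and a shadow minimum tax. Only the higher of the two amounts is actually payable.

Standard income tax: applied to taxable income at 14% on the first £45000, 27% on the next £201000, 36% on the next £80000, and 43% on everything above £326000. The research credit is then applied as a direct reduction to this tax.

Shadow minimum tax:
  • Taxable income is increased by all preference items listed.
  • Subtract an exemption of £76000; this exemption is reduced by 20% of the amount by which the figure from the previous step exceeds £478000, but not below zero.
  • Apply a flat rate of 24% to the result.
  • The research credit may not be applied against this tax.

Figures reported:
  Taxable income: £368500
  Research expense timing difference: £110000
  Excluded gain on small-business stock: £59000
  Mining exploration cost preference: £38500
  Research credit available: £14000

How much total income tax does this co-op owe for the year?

£124704

Standard income tax:
  £45000 × 14% = £6300
  £201000 × 27% = £54270
  £80000 × 36% = £28800
  £42500 × 43% = £18275
  → £107645
  Less research credit £14000 → £93645

Shadow minimum tax:
  Adjusted income: £368500 + £110000 + £59000 + £38500 = £576000
  Exemption: £76000 − 20% × (£576000 − £478000) = £76000 − £19600 = £56400
  Base: £576000 − £56400 = £519600
  £519600 × 24% = £124704

£124704 > £93645, so the shadow minimum tax is the binding amount.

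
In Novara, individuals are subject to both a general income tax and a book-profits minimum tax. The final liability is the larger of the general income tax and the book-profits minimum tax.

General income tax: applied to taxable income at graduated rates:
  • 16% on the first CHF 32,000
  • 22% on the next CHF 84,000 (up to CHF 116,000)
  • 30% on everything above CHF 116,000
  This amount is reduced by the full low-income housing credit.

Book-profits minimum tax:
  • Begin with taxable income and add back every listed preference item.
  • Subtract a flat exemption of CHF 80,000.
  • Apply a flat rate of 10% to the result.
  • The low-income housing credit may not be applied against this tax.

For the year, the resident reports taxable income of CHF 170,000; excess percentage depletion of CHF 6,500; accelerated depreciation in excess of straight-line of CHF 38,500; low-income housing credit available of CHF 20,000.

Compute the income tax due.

General income tax:
  CHF 32,000 × 16% = CHF 5,120
  CHF 84,000 × 22% = CHF 18,480
  CHF 54,000 × 30% = CHF 16,200
  → CHF 39,800
  Less low-income housing credit CHF 20,000 → CHF 19,800

Book-profits minimum tax:
  Adjusted income: CHF 170,000 + CHF 6,500 + CHF 38,500 = CHF 215,000
  Less exemption CHF 80,000 → base CHF 135,000
  CHF 135,000 × 10% = CHF 13,500

CHF 19,800 > CHF 13,500, so the general income tax governs.

CHF 19,800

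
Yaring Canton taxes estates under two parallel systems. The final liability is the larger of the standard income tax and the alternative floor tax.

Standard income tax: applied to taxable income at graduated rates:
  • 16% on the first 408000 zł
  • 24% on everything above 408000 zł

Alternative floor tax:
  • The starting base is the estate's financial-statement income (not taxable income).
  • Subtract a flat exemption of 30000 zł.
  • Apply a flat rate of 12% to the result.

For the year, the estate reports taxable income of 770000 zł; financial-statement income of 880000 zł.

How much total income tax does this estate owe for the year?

152160 zł

Standard income tax:
  408000 zł × 16% = 65280 zł
  362000 zł × 24% = 86880 zł
  → 152160 zł

Alternative floor tax:
  Base (financial-statement income): 880000 zł
  Less exemption 30000 zł → base 850000 zł
  850000 zł × 12% = 102000 zł

152160 zł > 102000 zł, so the standard income tax governs.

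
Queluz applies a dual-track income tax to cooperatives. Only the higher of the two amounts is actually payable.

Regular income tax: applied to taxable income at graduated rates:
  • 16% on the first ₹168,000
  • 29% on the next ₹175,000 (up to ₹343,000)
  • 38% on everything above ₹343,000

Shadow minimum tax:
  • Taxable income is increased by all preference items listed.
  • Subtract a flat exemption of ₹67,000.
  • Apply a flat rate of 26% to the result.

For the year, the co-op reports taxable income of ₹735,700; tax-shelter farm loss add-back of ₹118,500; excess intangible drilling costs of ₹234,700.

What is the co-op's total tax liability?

₹265,694

Regular income tax:
  ₹168,000 × 16% = ₹26,880
  ₹175,000 × 29% = ₹50,750
  ₹392,700 × 38% = ₹149,226
  → ₹226,856

Shadow minimum tax:
  Adjusted income: ₹735,700 + ₹118,500 + ₹234,700 = ₹1,088,900
  Less exemption ₹67,000 → base ₹1,021,900
  ₹1,021,900 × 26% = ₹265,694

₹265,694 > ₹226,856, so the shadow minimum tax is the binding amount.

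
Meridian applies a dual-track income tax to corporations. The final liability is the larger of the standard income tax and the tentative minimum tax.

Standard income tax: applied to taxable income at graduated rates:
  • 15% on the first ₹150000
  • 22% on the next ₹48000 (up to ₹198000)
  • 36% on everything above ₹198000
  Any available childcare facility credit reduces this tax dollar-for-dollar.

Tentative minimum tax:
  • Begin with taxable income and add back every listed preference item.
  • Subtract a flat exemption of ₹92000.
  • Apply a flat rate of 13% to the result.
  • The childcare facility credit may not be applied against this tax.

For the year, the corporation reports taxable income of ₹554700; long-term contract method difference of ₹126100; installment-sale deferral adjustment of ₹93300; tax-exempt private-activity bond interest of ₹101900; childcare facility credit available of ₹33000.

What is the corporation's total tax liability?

Tentative minimum tax:
  Adjusted income: ₹554700 + ₹126100 + ₹93300 + ₹101900 = ₹876000
  Less exemption ₹92000 → base ₹784000
  ₹784000 × 13% = ₹101920

Standard income tax:
  ₹150000 × 15% = ₹22500
  ₹48000 × 22% = ₹10560
  ₹356700 × 36% = ₹128412
  → ₹161472
  Less childcare facility credit ₹33000 → ₹128472

₹128472 > ₹101920, so the standard income tax governs.

₹128472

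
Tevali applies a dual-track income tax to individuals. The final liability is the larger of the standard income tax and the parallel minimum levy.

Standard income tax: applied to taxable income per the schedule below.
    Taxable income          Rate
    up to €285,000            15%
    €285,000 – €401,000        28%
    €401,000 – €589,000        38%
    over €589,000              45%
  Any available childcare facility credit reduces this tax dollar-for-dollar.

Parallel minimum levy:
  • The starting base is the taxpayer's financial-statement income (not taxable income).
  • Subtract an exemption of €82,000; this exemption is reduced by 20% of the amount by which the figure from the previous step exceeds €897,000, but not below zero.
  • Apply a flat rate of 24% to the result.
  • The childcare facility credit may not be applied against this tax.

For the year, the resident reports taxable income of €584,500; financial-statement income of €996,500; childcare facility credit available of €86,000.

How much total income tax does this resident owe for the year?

€224,256

Standard income tax:
  €285,000 × 15% = €42,750
  €116,000 × 28% = €32,480
  €183,500 × 38% = €69,730
  → €144,960
  Less childcare facility credit €86,000 → €58,960

Parallel minimum levy:
  Base (financial-statement income): €996,500
  Exemption: €82,000 − 20% × (€996,500 − €897,000) = €82,000 − €19,900 = €62,100
  Base: €996,500 − €62,100 = €934,400
  €934,400 × 24% = €224,256

€224,256 > €58,960, so the parallel minimum levy is the binding amount.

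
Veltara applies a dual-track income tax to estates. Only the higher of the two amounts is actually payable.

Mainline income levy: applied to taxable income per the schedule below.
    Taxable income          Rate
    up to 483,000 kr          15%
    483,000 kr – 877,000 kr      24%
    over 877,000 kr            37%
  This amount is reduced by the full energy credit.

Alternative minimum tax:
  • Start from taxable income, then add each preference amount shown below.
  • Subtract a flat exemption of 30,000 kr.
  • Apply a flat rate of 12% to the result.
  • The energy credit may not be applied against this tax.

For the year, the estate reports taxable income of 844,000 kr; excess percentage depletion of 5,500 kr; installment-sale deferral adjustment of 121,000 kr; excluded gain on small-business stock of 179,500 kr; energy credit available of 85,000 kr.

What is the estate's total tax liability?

134,400 kr

Alternative minimum tax:
  Adjusted income: 844,000 kr + 5,500 kr + 121,000 kr + 179,500 kr = 1,150,000 kr
  Less exemption 30,000 kr → base 1,120,000 kr
  1,120,000 kr × 12% = 134,400 kr

Mainline income levy:
  483,000 kr × 15% = 72,450 kr
  361,000 kr × 24% = 86,640 kr
  → 159,090 kr
  Less energy credit 85,000 kr → 74,090 kr

134,400 kr > 74,090 kr, so the alternative minimum tax is the binding amount.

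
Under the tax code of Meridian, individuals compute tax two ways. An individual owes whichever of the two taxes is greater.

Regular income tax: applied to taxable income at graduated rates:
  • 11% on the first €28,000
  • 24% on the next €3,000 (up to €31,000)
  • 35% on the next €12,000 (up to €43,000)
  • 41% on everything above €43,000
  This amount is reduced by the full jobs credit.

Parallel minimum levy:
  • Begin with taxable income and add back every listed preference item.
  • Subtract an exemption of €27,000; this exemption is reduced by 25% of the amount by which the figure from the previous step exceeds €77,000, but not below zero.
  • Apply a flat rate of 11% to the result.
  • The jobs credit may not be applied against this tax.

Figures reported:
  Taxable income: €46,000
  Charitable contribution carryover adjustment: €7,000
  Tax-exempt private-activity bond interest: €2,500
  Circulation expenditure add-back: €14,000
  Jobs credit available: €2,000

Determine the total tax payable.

€7,230

Regular income tax:
  €28,000 × 11% = €3,080
  €3,000 × 24% = €720
  €12,000 × 35% = €4,200
  €3,000 × 41% = €1,230
  → €9,230
  Less jobs credit €2,000 → €7,230

Parallel minimum levy:
  Adjusted income: €46,000 + €7,000 + €2,500 + €14,000 = €69,500
  Exemption: €69,500 ≤ €77,000, so full €27,000 applies
  Base: €69,500 − €27,000 = €42,500
  €42,500 × 11% = €4,675

€7,230 > €4,675, so the regular income tax governs.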